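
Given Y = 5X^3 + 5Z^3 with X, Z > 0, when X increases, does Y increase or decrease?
Y increases

Taking the partial derivative:
∂Y/∂X = 15X^2

∂Y/∂X = 15X^2 > 0 (assuming positive values)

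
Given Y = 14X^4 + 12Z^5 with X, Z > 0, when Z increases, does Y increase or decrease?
Y increases

Taking the partial derivative:
∂Y/∂Z = 60Z^4

∂Y/∂Z = 60Z^4 > 0 (assuming positive values)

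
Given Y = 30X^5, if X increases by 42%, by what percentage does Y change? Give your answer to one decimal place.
477.4%

For Y = 30X^5:
If X → X(1 + 0.42)
Then Y → Y · (1 + 0.42)^5
     ≈ Y · 5.7735

Percentage change = ((1 + 0.42)^5 − 1) × 100% ≈ 477.4%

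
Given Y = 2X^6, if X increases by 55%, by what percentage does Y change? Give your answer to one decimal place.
1286.7%

For Y = 2X^6:
If X → X(1 + 0.55)
Then Y → Y · (1 + 0.55)^6
     ≈ Y · 13.8672

Percentage change = ((1 + 0.55)^6 − 1) × 100% ≈ 1286.7%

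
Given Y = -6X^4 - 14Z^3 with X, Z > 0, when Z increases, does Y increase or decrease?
Y decreases

Taking the partial derivative:
∂Y/∂Z = -42Z^2

∂Y/∂Z = -42Z^2 < 0 (assuming positive values)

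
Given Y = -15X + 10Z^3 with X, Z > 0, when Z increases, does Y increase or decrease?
Y increases

Taking the partial derivative:
∂Y/∂Z = 30Z^2

∂Y/∂Z = 30Z^2 > 0 (assuming positive values)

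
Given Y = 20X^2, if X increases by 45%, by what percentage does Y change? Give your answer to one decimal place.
110.3%

For Y = 20X^2:
If X → X(1 + 0.45)
Then Y → Y · (1 + 0.45)^2
     = Y · 2.1025

Percentage change = ((1 + 0.45)^2 − 1) × 100% ≈ 110.3%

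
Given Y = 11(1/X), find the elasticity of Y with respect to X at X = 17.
Elasticity = -1

Elasticity = (dY/dX) · (X/Y)

dY/dX = -11/X²
At X = 17: dY/dX = -11/289, Y = 11/17

Elasticity = (-11/289) · (17 / (11/17)) = -1

Interpretation: for a small percentage change in X, the percentage change in Y is approximately -1.00 times as large.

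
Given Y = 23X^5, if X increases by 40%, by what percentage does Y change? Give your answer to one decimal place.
437.8%

For Y = 23X^5:
If X → X(1 + 0.4)
Then Y → Y · (1 + 0.4)^5
     ≈ Y · 5.3782

Percentage change = ((1 + 0.4)^5 − 1) × 100% ≈ 437.8%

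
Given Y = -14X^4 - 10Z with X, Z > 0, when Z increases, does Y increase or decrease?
Y decreases

Taking the partial derivative:
∂Y/∂Z = -10

∂Y/∂Z = -10 < 0 (assuming positive values)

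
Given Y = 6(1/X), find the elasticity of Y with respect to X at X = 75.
Elasticity = -1

Elasticity = (dY/dX) · (X/Y)

dY/dX = -6/X²
At X = 75: dY/dX = -2/1875, Y = 2/25

Elasticity = (-2/1875) · (75 / (2/25)) = -1

Interpretation: for a small percentage change in X, the percentage change in Y is approximately -1.00 times as large.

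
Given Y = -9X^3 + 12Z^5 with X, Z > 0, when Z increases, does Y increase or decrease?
Y increases

Taking the partial derivative:
∂Y/∂Z = 60Z^4

∂Y/∂Z = 60Z^4 > 0 (assuming positive values)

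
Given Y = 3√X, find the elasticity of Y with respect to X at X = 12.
Elasticity = 1/2

Elasticity = (dY/dX) · (X/Y)

dY/dX = 3/(2·√X)
At X = 12: dY/dX = √3/4, Y = 6·√3

Elasticity = (√3/4) · (12 / (6·√3)) = 1/2

Interpretation: for a small percentage change in X, the percentage change in Y is approximately 0.50 times as large.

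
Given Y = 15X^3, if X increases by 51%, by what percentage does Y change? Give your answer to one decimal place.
244.3%

For Y = 15X^3:
If X → X(1 + 0.51)
Then Y → Y · (1 + 0.51)^3
     ≈ Y · 3.4430

Percentage change = ((1 + 0.51)^3 − 1) × 100% ≈ 244.3%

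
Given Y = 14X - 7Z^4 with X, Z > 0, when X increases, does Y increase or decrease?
Y increases

Taking the partial derivative:
∂Y/∂X = 14

∂Y/∂X = 14 > 0 (assuming positive values)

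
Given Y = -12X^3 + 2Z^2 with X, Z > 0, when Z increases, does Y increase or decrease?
Y increases

Taking the partial derivative:
∂Y/∂Z = 4Z

∂Y/∂Z = 4Z > 0 (assuming positive values)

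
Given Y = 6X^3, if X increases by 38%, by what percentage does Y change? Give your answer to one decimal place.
162.8%

For Y = 6X^3:
If X → X(1 + 0.38)
Then Y → Y · (1 + 0.38)^3
     ≈ Y · 2.6281

Percentage change = ((1 + 0.38)^3 − 1) × 100% ≈ 162.8%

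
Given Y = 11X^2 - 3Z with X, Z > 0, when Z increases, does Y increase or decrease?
Y decreases

Taking the partial derivative:
∂Y/∂Z = -3

∂Y/∂Z = -3 < 0 (assuming positive values)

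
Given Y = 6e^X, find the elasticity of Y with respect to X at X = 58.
Elasticity = 58

Elasticity = (dY/dX) · (X/Y)

dY/dX = 6·e^X
At X = 58: dY/dX = 6·e^58, Y = 6·e^58

Elasticity = (6·e^58) · (58 / (6·e^58)) = 58

Interpretation: for a small percentage change in X, the percentage change in Y is approximately 58.00 times as large.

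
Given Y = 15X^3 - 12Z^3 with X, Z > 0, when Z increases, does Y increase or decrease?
Y decreases

Taking the partial derivative:
∂Y/∂Z = -36Z^2

∂Y/∂Z = -36Z^2 < 0 (assuming positive values)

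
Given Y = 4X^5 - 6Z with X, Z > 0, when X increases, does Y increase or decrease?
Y increases

Taking the partial derivative:
∂Y/∂X = 20X^4

∂Y/∂X = 20X^4 > 0 (assuming positive values)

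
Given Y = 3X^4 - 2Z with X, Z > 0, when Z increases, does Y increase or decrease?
Y decreases

Taking the partial derivative:
∂Y/∂Z = -2

∂Y/∂Z = -2 < 0 (assuming positive values)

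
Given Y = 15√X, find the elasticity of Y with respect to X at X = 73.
Elasticity = 1/2

Elasticity = (dY/dX) · (X/Y)

dY/dX = 15/(2·√X)
At X = 73: dY/dX = 15·√73/146, Y = 15·√73

Elasticity = (15·√73/146) · (73 / (15·√73)) = 1/2

Interpretation: for a small percentage change in X, the percentage change in Y is approximately 0.50 times as large.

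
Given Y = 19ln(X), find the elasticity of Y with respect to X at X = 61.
Elasticity = 1/ln(61) ≈ 0.2433

Elasticity = (dY/dX) · (X/Y)

dY/dX = 19/X
At X = 61: dY/dX = 19/61, Y = 19·ln(61)

Elasticity = (19/61) · (61 / (19·ln(61))) = 1/ln(61) ≈ 0.2433

Interpretation: for a small percentage change in X, the percentage change in Y is approximately 0.24 times as large.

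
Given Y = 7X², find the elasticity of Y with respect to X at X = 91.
Elasticity = 2

Elasticity = (dY/dX) · (X/Y)

dY/dX = 14·X
At X = 91: dY/dX = 1274, Y = 57967

Elasticity = 1274 · (91 / 57967) = 2

Interpretation: for a small percentage change in X, the percentage change in Y is approximately 2.00 times as large.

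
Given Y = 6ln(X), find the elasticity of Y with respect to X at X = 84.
Elasticity = 1/ln(84) ≈ 0.2257

Elasticity = (dY/dX) · (X/Y)

dY/dX = 6/X
At X = 84: dY/dX = 1/14, Y = 6·ln(84)

Elasticity = (1/14) · (84 / (6·ln(84))) = 1/ln(84) ≈ 0.2257

Interpretation: for a small percentage change in X, the percentage change in Y is approximately 0.23 times as large.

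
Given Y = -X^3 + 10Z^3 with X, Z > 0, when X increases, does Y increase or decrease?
Y decreases

Taking the partial derivative:
∂Y/∂X = -3X^2

∂Y/∂X = -3X^2 < 0 (assuming positive values)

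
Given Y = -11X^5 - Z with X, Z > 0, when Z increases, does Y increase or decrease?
Y decreases

Taking the partial derivative:
∂Y/∂Z = -1

∂Y/∂Z = -1 < 0 (assuming positive values)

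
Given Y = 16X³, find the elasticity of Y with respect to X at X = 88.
Elasticity = 3

Elasticity = (dY/dX) · (X/Y)

dY/dX = 48·X²
At X = 88: dY/dX = 371712, Y = 10903552

Elasticity = 371712 · (88 / 10903552) = 3

Interpretation: for a small percentage change in X, the percentage change in Y is approximately 3.00 times as large.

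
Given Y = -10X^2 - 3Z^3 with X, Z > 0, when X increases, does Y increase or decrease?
Y decreases

Taking the partial derivative:
∂Y/∂X = -20X

∂Y/∂X = -20X < 0 (assuming positive values)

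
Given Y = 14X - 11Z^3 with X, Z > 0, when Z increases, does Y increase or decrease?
Y decreases

Taking the partial derivative:
∂Y/∂Z = -33Z^2

∂Y/∂Z = -33Z^2 < 0 (assuming positive values)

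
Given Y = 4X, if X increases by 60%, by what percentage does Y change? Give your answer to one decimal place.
60.0%

For Y = 4X:
If X → X(1 + 0.6)
Then Y → Y · (1 + 0.6)^1
     = Y · 1.6000

Percentage change = ((1 + 0.6)^1 − 1) × 100% = 60.0%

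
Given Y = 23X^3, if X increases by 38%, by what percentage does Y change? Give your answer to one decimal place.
162.8%

For Y = 23X^3:
If X → X(1 + 0.38)
Then Y → Y · (1 + 0.38)^3
     ≈ Y · 2.6281

Percentage change = ((1 + 0.38)^3 − 1) × 100% ≈ 162.8%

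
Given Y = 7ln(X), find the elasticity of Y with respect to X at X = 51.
Elasticity = 1/ln(51) ≈ 0.2543

Elasticity = (dY/dX) · (X/Y)

dY/dX = 7/X
At X = 51: dY/dX = 7/51, Y = 7·ln(51)

Elasticity = (7/51) · (51 / (7·ln(51))) = 1/ln(51) ≈ 0.2543

Interpretation: for a small percentage change in X, the percentage change in Y is approximately 0.25 times as large.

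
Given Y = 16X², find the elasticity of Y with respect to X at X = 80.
Elasticity = 2

Elasticity = (dY/dX) · (X/Y)

dY/dX = 32·X
At X = 80: dY/dX = 2560, Y = 102400

Elasticity = 2560 · (80 / 102400) = 2

Interpretation: for a small percentage change in X, the percentage change in Y is approximately 2.00 times as large.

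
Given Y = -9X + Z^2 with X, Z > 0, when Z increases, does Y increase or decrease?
Y increases

Taking the partial derivative:
∂Y/∂Z = 2Z

∂Y/∂Z = 2Z > 0 (assuming positive values)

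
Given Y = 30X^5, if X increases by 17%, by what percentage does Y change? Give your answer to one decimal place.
119.2%

For Y = 30X^5:
If X → X(1 + 0.17)
Then Y → Y · (1 + 0.17)^5
     ≈ Y · 2.1924

Percentage change = ((1 + 0.17)^5 − 1) × 100% ≈ 119.2%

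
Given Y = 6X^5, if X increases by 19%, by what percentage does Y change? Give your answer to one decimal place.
138.6%

For Y = 6X^5:
If X → X(1 + 0.19)
Then Y → Y · (1 + 0.19)^5
     ≈ Y · 2.3864

Percentage change = ((1 + 0.19)^5 − 1) × 100% ≈ 138.6%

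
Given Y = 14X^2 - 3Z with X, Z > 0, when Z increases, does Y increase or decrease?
Y decreases

Taking the partial derivative:
∂Y/∂Z = -3

∂Y/∂Z = -3 < 0 (assuming positive values)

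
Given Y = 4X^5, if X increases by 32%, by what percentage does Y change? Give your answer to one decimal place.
300.7%

For Y = 4X^5:
If X → X(1 + 0.32)
Then Y → Y · (1 + 0.32)^5
     ≈ Y · 4.0075

Percentage change = ((1 + 0.32)^5 − 1) × 100% ≈ 300.7%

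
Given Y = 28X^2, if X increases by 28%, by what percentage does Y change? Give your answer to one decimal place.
63.8%

For Y = 28X^2:
If X → X(1 + 0.28)
Then Y → Y · (1 + 0.28)^2
     = Y · 1.6384

Percentage change = ((1 + 0.28)^2 − 1) × 100% ≈ 63.8%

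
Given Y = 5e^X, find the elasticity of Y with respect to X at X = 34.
Elasticity = 34

Elasticity = (dY/dX) · (X/Y)

dY/dX = 5·e^X
At X = 34: dY/dX = 5·e^34, Y = 5·e^34

Elasticity = (5·e^34) · (34 / (5·e^34)) = 34

Interpretation: for a small percentage change in X, the percentage change in Y is approximately 34.00 times as large.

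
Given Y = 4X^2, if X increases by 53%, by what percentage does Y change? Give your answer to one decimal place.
134.1%

For Y = 4X^2:
If X → X(1 + 0.53)
Then Y → Y · (1 + 0.53)^2
     = Y · 2.3409

Percentage change = ((1 + 0.53)^2 − 1) × 100% ≈ 134.1%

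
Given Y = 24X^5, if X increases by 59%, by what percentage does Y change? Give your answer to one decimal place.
916.2%

For Y = 24X^5:
If X → X(1 + 0.59)
Then Y → Y · (1 + 0.59)^5
     ≈ Y · 10.1622

Percentage change = ((1 + 0.59)^5 − 1) × 100% ≈ 916.2%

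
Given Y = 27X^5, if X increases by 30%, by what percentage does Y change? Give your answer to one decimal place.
271.3%

For Y = 27X^5:
If X → X(1 + 0.3)
Then Y → Y · (1 + 0.3)^5
     ≈ Y · 3.7129

Percentage change = ((1 + 0.3)^5 − 1) × 100% ≈ 271.3%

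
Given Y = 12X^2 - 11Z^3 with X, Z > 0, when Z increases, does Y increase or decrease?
Y decreases

Taking the partial derivative:
∂Y/∂Z = -33Z^2

∂Y/∂Z = -33Z^2 < 0 (assuming positive values)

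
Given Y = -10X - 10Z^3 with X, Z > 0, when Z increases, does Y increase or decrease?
Y decreases

Taking the partial derivative:
∂Y/∂Z = -30Z^2

∂Y/∂Z = -30Z^2 < 0 (assuming positive values)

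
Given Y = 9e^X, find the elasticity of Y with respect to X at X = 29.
Elasticity = 29

Elasticity = (dY/dX) · (X/Y)

dY/dX = 9·e^X
At X = 29: dY/dX = 9·e^29, Y = 9·e^29

Elasticity = (9·e^29) · (29 / (9·e^29)) = 29

Interpretation: for a small percentage change in X, the percentage change in Y is approximately 29.00 times as large.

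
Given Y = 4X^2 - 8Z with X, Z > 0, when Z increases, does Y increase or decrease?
Y decreases

Taking the partial derivative:
∂Y/∂Z = -8

∂Y/∂Z = -8 < 0 (assuming positive values)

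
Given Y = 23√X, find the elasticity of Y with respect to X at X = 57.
Elasticity = 1/2

Elasticity = (dY/dX) · (X/Y)

dY/dX = 23/(2·√X)
At X = 57: dY/dX = 23·√57/114, Y = 23·√57

Elasticity = (23·√57/114) · (57 / (23·√57)) = 1/2

Interpretation: for a small percentage change in X, the percentage change in Y is approximately 0.50 times as large.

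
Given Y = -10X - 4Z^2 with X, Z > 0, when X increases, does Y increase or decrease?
Y decreases

Taking the partial derivative:
∂Y/∂X = -10

∂Y/∂X = -10 < 0 (assuming positive values)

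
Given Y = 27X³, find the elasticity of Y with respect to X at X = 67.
Elasticity = 3

Elasticity = (dY/dX) · (X/Y)

dY/dX = 81·X²
At X = 67: dY/dX = 363609, Y = 8120601

Elasticity = 363609 · (67 / 8120601) = 3

Interpretation: for a small percentage change in X, the percentage change in Y is approximately 3.00 times as large.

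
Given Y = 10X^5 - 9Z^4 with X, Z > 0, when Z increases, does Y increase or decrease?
Y decreases

Taking the partial derivative:
∂Y/∂Z = -36Z^3

∂Y/∂Z = -36Z^3 < 0 (assuming positive values)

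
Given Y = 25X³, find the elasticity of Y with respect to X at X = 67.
Elasticity = 3

Elasticity = (dY/dX) · (X/Y)

dY/dX = 75·X²
At X = 67: dY/dX = 336675, Y = 7519075

Elasticity = 336675 · (67 / 7519075) = 3

Interpretation: for a small percentage change in X, the percentage change in Y is approximately 3.00 times as large.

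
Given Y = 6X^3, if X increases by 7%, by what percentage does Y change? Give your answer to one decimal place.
22.5%

For Y = 6X^3:
If X → X(1 + 0.07)
Then Y → Y · (1 + 0.07)^3
     ≈ Y · 1.2250

Percentage change = ((1 + 0.07)^3 − 1) × 100% ≈ 22.5%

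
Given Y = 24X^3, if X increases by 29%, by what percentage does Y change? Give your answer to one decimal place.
114.7%

For Y = 24X^3:
If X → X(1 + 0.29)
Then Y → Y · (1 + 0.29)^3
     ≈ Y · 2.1467

Percentage change = ((1 + 0.29)^3 − 1) × 100% ≈ 114.7%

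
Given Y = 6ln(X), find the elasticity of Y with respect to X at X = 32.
Elasticity = 1/ln(32) ≈ 0.2885

Elasticity = (dY/dX) · (X/Y)

dY/dX = 6/X
At X = 32: dY/dX = 3/16, Y = 6·ln(32)

Elasticity = (3/16) · (32 / (6·ln(32))) = 1/ln(32) ≈ 0.2885

Interpretation: for a small percentage change in X, the percentage change in Y is approximately 0.29 times as large.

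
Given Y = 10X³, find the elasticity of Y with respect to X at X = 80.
Elasticity = 3

Elasticity = (dY/dX) · (X/Y)

dY/dX = 30·X²
At X = 80: dY/dX = 192000, Y = 5120000

Elasticity = 192000 · (80 / 5120000) = 3

Interpretation: for a small percentage change in X, the percentage change in Y is approximately 3.00 times as large.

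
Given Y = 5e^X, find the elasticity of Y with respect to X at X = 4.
Elasticity = 4

Elasticity = (dY/dX) · (X/Y)

dY/dX = 5·e^X
At X = 4: dY/dX = 5·e^4, Y = 5·e^4

Elasticity = (5·e^4) · (4 / (5·e^4)) = 4

Interpretation: for a small percentage change in X, the percentage change in Y is approximately 4.00 times as large.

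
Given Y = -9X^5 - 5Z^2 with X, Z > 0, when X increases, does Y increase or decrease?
Y decreases

Taking the partial derivative:
∂Y/∂X = -45X^4

∂Y/∂X = -45X^4 < 0 (assuming positive values)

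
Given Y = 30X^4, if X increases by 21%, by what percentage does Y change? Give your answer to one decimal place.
114.4%

For Y = 30X^4:
If X → X(1 + 0.21)
Then Y → Y · (1 + 0.21)^4
     ≈ Y · 2.1436

Percentage change = ((1 + 0.21)^4 − 1) × 100% ≈ 114.4%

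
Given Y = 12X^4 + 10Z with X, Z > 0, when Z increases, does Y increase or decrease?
Y increases

Taking the partial derivative:
∂Y/∂Z = 10

∂Y/∂Z = 10 > 0 (assuming positive values)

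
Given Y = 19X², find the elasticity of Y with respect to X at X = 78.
Elasticity = 2

Elasticity = (dY/dX) · (X/Y)

dY/dX = 38·X
At X = 78: dY/dX = 2964, Y = 115596

Elasticity = 2964 · (78 / 115596) = 2

Interpretation: for a small percentage change in X, the percentage change in Y is approximately 2.00 times as large.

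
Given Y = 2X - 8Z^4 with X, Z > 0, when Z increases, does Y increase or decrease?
Y decreases

Taking the partial derivative:
∂Y/∂Z = -32Z^3

∂Y/∂Z = -32Z^3 < 0 (assuming positive values)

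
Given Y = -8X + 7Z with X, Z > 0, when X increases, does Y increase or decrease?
Y decreases

Taking the partial derivative:
∂Y/∂X = -8

∂Y/∂X = -8 < 0 (assuming positive values)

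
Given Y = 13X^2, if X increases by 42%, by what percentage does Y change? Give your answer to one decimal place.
101.6%

For Y = 13X^2:
If X → X(1 + 0.42)
Then Y → Y · (1 + 0.42)^2
     = Y · 2.0164

Percentage change = ((1 + 0.42)^2 − 1) × 100% ≈ 101.6%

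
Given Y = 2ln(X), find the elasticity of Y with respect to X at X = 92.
Elasticity = 1/ln(92) ≈ 0.2212

Elasticity = (dY/dX) · (X/Y)

dY/dX = 2/X
At X = 92: dY/dX = 1/46, Y = 2·ln(92)

Elasticity = (1/46) · (92 / (2·ln(92))) = 1/ln(92) ≈ 0.2212

Interpretation: for a small percentage change in X, the percentage change in Y is approximately 0.22 times as large.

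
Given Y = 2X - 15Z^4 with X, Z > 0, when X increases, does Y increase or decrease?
Y increases

Taking the partial derivative:
∂Y/∂X = 2

∂Y/∂X = 2 > 0 (assuming positive values)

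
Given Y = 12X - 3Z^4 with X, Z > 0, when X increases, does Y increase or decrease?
Y increases

Taking the partial derivative:
∂Y/∂X = 12

∂Y/∂X = 12 > 0 (assuming positive values)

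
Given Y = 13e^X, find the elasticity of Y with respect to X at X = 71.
Elasticity = 71

Elasticity = (dY/dX) · (X/Y)

dY/dX = 13·e^X
At X = 71: dY/dX = 13·e^71, Y = 13·e^71

Elasticity = (13·e^71) · (71 / (13·e^71)) = 71

Interpretation: for a small percentage change in X, the percentage change in Y is approximately 71.00 times as large.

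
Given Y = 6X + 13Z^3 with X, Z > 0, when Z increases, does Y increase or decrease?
Y increases

Taking the partial derivative:
∂Y/∂Z = 39Z^2

∂Y/∂Z = 39Z^2 > 0 (assuming positive values)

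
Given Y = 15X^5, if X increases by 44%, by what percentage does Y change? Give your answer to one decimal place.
519.2%

For Y = 15X^5:
If X → X(1 + 0.44)
Then Y → Y · (1 + 0.44)^5
     ≈ Y · 6.1917

Percentage change = ((1 + 0.44)^5 − 1) × 100% ≈ 519.2%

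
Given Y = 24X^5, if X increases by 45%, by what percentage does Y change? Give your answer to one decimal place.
541.0%

For Y = 24X^5:
If X → X(1 + 0.45)
Then Y → Y · (1 + 0.45)^5
     ≈ Y · 6.4097

Percentage change = ((1 + 0.45)^5 − 1) × 100% ≈ 541.0%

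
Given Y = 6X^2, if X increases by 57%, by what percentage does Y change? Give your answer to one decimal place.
146.5%

For Y = 6X^2:
If X → X(1 + 0.57)
Then Y → Y · (1 + 0.57)^2
     = Y · 2.4649

Percentage change = ((1 + 0.57)^2 − 1) × 100% ≈ 146.5%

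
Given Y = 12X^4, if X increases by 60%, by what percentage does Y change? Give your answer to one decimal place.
555.4%

For Y = 12X^4:
If X → X(1 + 0.6)
Then Y → Y · (1 + 0.6)^4
     = Y · 6.5536

Percentage change = ((1 + 0.6)^4 − 1) × 100% ≈ 555.4%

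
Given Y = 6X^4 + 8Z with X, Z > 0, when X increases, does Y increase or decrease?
Y increases

Taking the partial derivative:
∂Y/∂X = 24X^3

∂Y/∂X = 24X^3 > 0 (assuming positive values)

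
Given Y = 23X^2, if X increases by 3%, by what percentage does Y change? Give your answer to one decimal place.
6.1%

For Y = 23X^2:
If X → X(1 + 0.03)
Then Y → Y · (1 + 0.03)^2
     = Y · 1.0609

Percentage change = ((1 + 0.03)^2 − 1) × 100% ≈ 6.1%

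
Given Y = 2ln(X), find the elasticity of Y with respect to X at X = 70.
Elasticity = 1/ln(70) ≈ 0.2354

Elasticity = (dY/dX) · (X/Y)

dY/dX = 2/X
At X = 70: dY/dX = 1/35, Y = 2·ln(70)

Elasticity = (1/35) · (70 / (2·ln(70))) = 1/ln(70) ≈ 0.2354

Interpretation: for a small percentage change in X, the percentage change in Y is approximately 0.24 times as large.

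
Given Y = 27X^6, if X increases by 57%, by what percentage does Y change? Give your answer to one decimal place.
1397.6%

For Y = 27X^6:
If X → X(1 + 0.57)
Then Y → Y · (1 + 0.57)^6
     ≈ Y · 14.9761

Percentage change = ((1 + 0.57)^6 − 1) × 100% ≈ 1397.6%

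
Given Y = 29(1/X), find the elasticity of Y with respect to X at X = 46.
Elasticity = -1

Elasticity = (dY/dX) · (X/Y)

dY/dX = -29/X²
At X = 46: dY/dX = -29/2116, Y = 29/46

Elasticity = (-29/2116) · (46 / (29/46)) = -1

Interpretation: for a small percentage change in X, the percentage change in Y is approximately -1.00 times as large.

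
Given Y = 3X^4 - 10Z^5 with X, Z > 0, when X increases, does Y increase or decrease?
Y increases

Taking the partial derivative:
∂Y/∂X = 12X^3

∂Y/∂X = 12X^3 > 0 (assuming positive values)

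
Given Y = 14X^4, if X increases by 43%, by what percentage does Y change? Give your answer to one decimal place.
318.2%

For Y = 14X^4:
If X → X(1 + 0.43)
Then Y → Y · (1 + 0.43)^4
     ≈ Y · 4.1816

Percentage change = ((1 + 0.43)^4 − 1) × 100% ≈ 318.2%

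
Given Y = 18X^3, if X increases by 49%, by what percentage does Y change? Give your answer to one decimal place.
230.8%

For Y = 18X^3:
If X → X(1 + 0.49)
Then Y → Y · (1 + 0.49)^3
     ≈ Y · 3.3079

Percentage change = ((1 + 0.49)^3 − 1) × 100% ≈ 230.8%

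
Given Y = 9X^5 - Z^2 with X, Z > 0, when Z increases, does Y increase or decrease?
Y decreases

Taking the partial derivative:
∂Y/∂Z = -2Z

∂Y/∂Z = -2Z < 0 (assuming positive values)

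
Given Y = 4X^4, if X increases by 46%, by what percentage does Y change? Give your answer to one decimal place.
354.4%

For Y = 4X^4:
If X → X(1 + 0.46)
Then Y → Y · (1 + 0.46)^4
     ≈ Y · 4.5437

Percentage change = ((1 + 0.46)^4 − 1) × 100% ≈ 354.4%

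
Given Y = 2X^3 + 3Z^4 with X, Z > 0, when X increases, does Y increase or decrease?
Y increases

Taking the partial derivative:
∂Y/∂X = 6X^2

∂Y/∂X = 6X^2 > 0 (assuming positive values)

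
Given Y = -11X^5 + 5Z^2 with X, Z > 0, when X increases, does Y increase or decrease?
Y decreases

Taking the partial derivative:
∂Y/∂X = -55X^4

∂Y/∂X = -55X^4 < 0 (assuming positive values)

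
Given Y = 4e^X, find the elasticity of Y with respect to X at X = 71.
Elasticity = 71

Elasticity = (dY/dX) · (X/Y)

dY/dX = 4·e^X
At X = 71: dY/dX = 4·e^71, Y = 4·e^71

Elasticity = (4·e^71) · (71 / (4·e^71)) = 71

Interpretation: for a small percentage change in X, the percentage change in Y is approximately 71.00 times as large.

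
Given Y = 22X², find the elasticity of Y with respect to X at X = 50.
Elasticity = 2

Elasticity = (dY/dX) · (X/Y)

dY/dX = 44·X
At X = 50: dY/dX = 2200, Y = 55000

Elasticity = 2200 · (50 / 55000) = 2

Interpretation: for a small percentage change in X, the percentage change in Y is approximately 2.00 times as large.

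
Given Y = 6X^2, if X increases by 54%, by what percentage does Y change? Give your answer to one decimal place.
137.2%

For Y = 6X^2:
If X → X(1 + 0.54)
Then Y → Y · (1 + 0.54)^2
     = Y · 2.3716

Percentage change = ((1 + 0.54)^2 − 1) × 100% ≈ 137.2%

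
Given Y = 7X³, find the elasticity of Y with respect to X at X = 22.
Elasticity = 3

Elasticity = (dY/dX) · (X/Y)

dY/dX = 21·X²
At X = 22: dY/dX = 10164, Y = 74536

Elasticity = 10164 · (22 / 74536) = 3

Interpretation: for a small percentage change in X, the percentage change in Y is approximately 3.00 times as large.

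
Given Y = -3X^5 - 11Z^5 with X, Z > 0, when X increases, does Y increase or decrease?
Y decreases

Taking the partial derivative:
∂Y/∂X = -15X^4

∂Y/∂X = -15X^4 < 0 (assuming positive values)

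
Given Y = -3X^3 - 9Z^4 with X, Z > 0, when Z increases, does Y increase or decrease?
Y decreases

Taking the partial derivative:
∂Y/∂Z = -36Z^3

∂Y/∂Z = -36Z^3 < 0 (assuming positive values)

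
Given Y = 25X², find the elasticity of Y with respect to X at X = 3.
Elasticity = 2

Elasticity = (dY/dX) · (X/Y)

dY/dX = 50·X
At X = 3: dY/dX = 150, Y = 225

Elasticity = 150 · (3 / 225) = 2

Interpretation: for a small percentage change in X, the percentage change in Y is approximately 2.00 times as large.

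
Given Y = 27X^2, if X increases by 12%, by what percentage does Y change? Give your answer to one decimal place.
25.4%

For Y = 27X^2:
If X → X(1 + 0.12)
Then Y → Y · (1 + 0.12)^2
     = Y · 1.2544

Percentage change = ((1 + 0.12)^2 − 1) × 100% ≈ 25.4%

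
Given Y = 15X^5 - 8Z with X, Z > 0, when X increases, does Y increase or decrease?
Y increases

Taking the partial derivative:
∂Y/∂X = 75X^4

∂Y/∂X = 75X^4 > 0 (assuming positive values)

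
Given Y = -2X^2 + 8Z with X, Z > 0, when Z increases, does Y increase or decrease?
Y increases

Taking the partial derivative:
∂Y/∂Z = 8

∂Y/∂Z = 8 > 0 (assuming positive values)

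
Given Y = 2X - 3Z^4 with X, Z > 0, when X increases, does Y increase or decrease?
Y increases

Taking the partial derivative:
∂Y/∂X = 2

∂Y/∂X = 2 > 0 (assuming positive values)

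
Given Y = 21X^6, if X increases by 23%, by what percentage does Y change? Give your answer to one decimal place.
246.3%

For Y = 21X^6:
If X → X(1 + 0.23)
Then Y → Y · (1 + 0.23)^6
     ≈ Y · 3.4628

Percentage change = ((1 + 0.23)^6 − 1) × 100% ≈ 246.3%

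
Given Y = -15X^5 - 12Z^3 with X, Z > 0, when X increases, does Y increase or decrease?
Y decreases

Taking the partial derivative:
∂Y/∂X = -75X^4

∂Y/∂X = -75X^4 < 0 (assuming positive values)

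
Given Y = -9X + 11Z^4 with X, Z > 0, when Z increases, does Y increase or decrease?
Y increases

Taking the partial derivative:
∂Y/∂Z = 44Z^3

∂Y/∂Z = 44Z^3 > 0 (assuming positive values)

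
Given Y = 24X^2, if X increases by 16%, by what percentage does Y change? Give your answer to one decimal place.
34.6%

For Y = 24X^2:
If X → X(1 + 0.16)
Then Y → Y · (1 + 0.16)^2
     = Y · 1.3456

Percentage change = ((1 + 0.16)^2 − 1) × 100% ≈ 34.6%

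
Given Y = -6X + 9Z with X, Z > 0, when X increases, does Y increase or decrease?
Y decreases

Taking the partial derivative:
∂Y/∂X = -6

∂Y/∂X = -6 < 0 (assuming positive values)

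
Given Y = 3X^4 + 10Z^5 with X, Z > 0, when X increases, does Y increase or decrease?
Y increases

Taking the partial derivative:
∂Y/∂X = 12X^3

∂Y/∂X = 12X^3 > 0 (assuming positive values)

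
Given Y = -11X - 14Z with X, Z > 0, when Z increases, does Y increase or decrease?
Y decreases

Taking the partial derivative:
∂Y/∂Z = -14

∂Y/∂Z = -14 < 0 (assuming positive values)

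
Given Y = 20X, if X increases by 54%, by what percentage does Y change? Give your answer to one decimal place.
54.0%

For Y = 20X:
If X → X(1 + 0.54)
Then Y → Y · (1 + 0.54)^1
     = Y · 1.5400

Percentage change = ((1 + 0.54)^1 − 1) × 100% = 54.0%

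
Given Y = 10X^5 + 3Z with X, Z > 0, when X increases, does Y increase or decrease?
Y increases

Taking the partial derivative:
∂Y/∂X = 50X^4

∂Y/∂X = 50X^4 > 0 (assuming positive values)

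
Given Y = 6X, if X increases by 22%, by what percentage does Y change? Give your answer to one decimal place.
22.0%

For Y = 6X:
If X → X(1 + 0.22)
Then Y → Y · (1 + 0.22)^1
     = Y · 1.2200

Percentage change = ((1 + 0.22)^1 − 1) × 100% = 22.0%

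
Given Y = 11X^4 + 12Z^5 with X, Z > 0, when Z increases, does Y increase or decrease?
Y increases

Taking the partial derivative:
∂Y/∂Z = 60Z^4

∂Y/∂Z = 60Z^4 > 0 (assuming positive values)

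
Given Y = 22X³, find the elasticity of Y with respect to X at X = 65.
Elasticity = 3

Elasticity = (dY/dX) · (X/Y)

dY/dX = 66·X²
At X = 65: dY/dX = 278850, Y = 6041750

Elasticity = 278850 · (65 / 6041750) = 3

Interpretation: for a small percentage change in X, the percentage change in Y is approximately 3.00 times as large.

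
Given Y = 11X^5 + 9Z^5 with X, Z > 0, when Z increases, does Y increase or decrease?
Y increases

Taking the partial derivative:
∂Y/∂Z = 45Z^4

∂Y/∂Z = 45Z^4 > 0 (assuming positive values)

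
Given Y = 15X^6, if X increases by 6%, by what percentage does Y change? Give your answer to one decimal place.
41.9%

For Y = 15X^6:
If X → X(1 + 0.06)
Then Y → Y · (1 + 0.06)^6
     ≈ Y · 1.4185

Percentage change = ((1 + 0.06)^6 − 1) × 100% ≈ 41.9%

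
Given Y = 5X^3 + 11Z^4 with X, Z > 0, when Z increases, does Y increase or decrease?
Y increases

Taking the partial derivative:
∂Y/∂Z = 44Z^3

∂Y/∂Z = 44Z^3 > 0 (assuming positive values)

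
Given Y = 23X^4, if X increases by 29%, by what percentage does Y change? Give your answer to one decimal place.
176.9%

For Y = 23X^4:
If X → X(1 + 0.29)
Then Y → Y · (1 + 0.29)^4
     ≈ Y · 2.7692

Percentage change = ((1 + 0.29)^4 − 1) × 100% ≈ 176.9%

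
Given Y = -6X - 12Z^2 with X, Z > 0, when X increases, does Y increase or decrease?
Y decreases

Taking the partial derivative:
∂Y/∂X = -6

∂Y/∂X = -6 < 0 (assuming positive values)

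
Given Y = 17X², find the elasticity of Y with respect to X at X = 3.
Elasticity = 2

Elasticity = (dY/dX) · (X/Y)

dY/dX = 34·X
At X = 3: dY/dX = 102, Y = 153

Elasticity = 102 · (3 / 153) = 2

Interpretation: for a small percentage change in X, the percentage change in Y is approximately 2.00 times as large.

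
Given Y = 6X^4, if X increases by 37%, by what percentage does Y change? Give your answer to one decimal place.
252.3%

For Y = 6X^4:
If X → X(1 + 0.37)
Then Y → Y · (1 + 0.37)^4
     ≈ Y · 3.5228

Percentage change = ((1 + 0.37)^4 − 1) × 100% ≈ 252.3%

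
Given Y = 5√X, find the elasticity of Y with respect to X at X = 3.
Elasticity = 1/2

Elasticity = (dY/dX) · (X/Y)

dY/dX = 5/(2·√X)
At X = 3: dY/dX = 5·√3/6, Y = 5·√3

Elasticity = (5·√3/6) · (3 / (5·√3)) = 1/2

Interpretation: for a small percentage change in X, the percentage change in Y is approximately 0.50 times as large.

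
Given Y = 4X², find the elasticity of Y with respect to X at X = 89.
Elasticity = 2

Elasticity = (dY/dX) · (X/Y)

dY/dX = 8·X
At X = 89: dY/dX = 712, Y = 31684

Elasticity = 712 · (89 / 31684) = 2

Interpretation: for a small percentage change in X, the percentage change in Y is approximately 2.00 times as large.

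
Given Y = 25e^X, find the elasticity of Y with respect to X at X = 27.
Elasticity = 27

Elasticity = (dY/dX) · (X/Y)

dY/dX = 25·e^X
At X = 27: dY/dX = 25·e^27, Y = 25·e^27

Elasticity = (25·e^27) · (27 / (25·e^27)) = 27

Interpretation: for a small percentage change in X, the percentage change in Y is approximately 27.00 times as large.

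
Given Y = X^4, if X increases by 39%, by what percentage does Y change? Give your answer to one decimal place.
273.3%

For Y = X^4:
If X → X(1 + 0.39)
Then Y → Y · (1 + 0.39)^4
     ≈ Y · 3.7330

Percentage change = ((1 + 0.39)^4 − 1) × 100% ≈ 273.3%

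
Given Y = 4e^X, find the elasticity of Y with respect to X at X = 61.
Elasticity = 61

Elasticity = (dY/dX) · (X/Y)

dY/dX = 4·e^X
At X = 61: dY/dX = 4·e^61, Y = 4·e^61

Elasticity = (4·e^61) · (61 / (4·e^61)) = 61

Interpretation: for a small percentage change in X, the percentage change in Y is approximately 61.00 times as large.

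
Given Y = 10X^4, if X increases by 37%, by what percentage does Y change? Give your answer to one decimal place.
252.3%

For Y = 10X^4:
If X → X(1 + 0.37)
Then Y → Y · (1 + 0.37)^4
     ≈ Y · 3.5228

Percentage change = ((1 + 0.37)^4 − 1) × 100% ≈ 252.3%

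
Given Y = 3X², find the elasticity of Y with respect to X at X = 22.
Elasticity = 2

Elasticity = (dY/dX) · (X/Y)

dY/dX = 6·X
At X = 22: dY/dX = 132, Y = 1452

Elasticity = 132 · (22 / 1452) = 2

Interpretation: for a small percentage change in X, the percentage change in Y is approximately 2.00 times as large.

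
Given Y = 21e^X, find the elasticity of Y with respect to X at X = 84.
Elasticity = 84

Elasticity = (dY/dX) · (X/Y)

dY/dX = 21·e^X
At X = 84: dY/dX = 21·e^84, Y = 21·e^84

Elasticity = (21·e^84) · (84 / (21·e^84)) = 84

Interpretation: for a small percentage change in X, the percentage change in Y is approximately 84.00 times as large.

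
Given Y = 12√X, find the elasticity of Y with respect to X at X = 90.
Elasticity = 1/2

Elasticity = (dY/dX) · (X/Y)

dY/dX = 6/√X
At X = 90: dY/dX = √10/5, Y = 36·√10

Elasticity = (√10/5) · (90 / (36·√10)) = 1/2

Interpretation: for a small percentage change in X, the percentage change in Y is approximately 0.50 times as large.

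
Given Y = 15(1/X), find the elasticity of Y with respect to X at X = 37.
Elasticity = -1

Elasticity = (dY/dX) · (X/Y)

dY/dX = -15/X²
At X = 37: dY/dX = -15/1369, Y = 15/37

Elasticity = (-15/1369) · (37 / (15/37)) = -1

Interpretation: for a small percentage change in X, the percentage change in Y is approximately -1.00 times as large.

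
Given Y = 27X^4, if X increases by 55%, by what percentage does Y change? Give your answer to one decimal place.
477.2%

For Y = 27X^4:
If X → X(1 + 0.55)
Then Y → Y · (1 + 0.55)^4
     ≈ Y · 5.7720

Percentage change = ((1 + 0.55)^4 − 1) × 100% ≈ 477.2%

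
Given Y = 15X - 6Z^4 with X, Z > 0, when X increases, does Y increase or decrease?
Y increases

Taking the partial derivative:
∂Y/∂X = 15

∂Y/∂X = 15 > 0 (assuming positive values)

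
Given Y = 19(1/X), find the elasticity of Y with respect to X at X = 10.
Elasticity = -1

Elasticity = (dY/dX) · (X/Y)

dY/dX = -19/X²
At X = 10: dY/dX = -19/100, Y = 19/10

Elasticity = (-19/100) · (10 / (19/10)) = -1

Interpretation: for a small percentage change in X, the percentage change in Y is approximately -1.00 times as large.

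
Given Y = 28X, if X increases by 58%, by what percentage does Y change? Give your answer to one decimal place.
58.0%

For Y = 28X:
If X → X(1 + 0.58)
Then Y → Y · (1 + 0.58)^1
     = Y · 1.5800

Percentage change = ((1 + 0.58)^1 − 1) × 100% = 58.0%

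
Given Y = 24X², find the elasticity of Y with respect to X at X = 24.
Elasticity = 2

Elasticity = (dY/dX) · (X/Y)

dY/dX = 48·X
At X = 24: dY/dX = 1152, Y = 13824

Elasticity = 1152 · (24 / 13824) = 2

Interpretation: for a small percentage change in X, the percentage change in Y is approximately 2.00 times as large.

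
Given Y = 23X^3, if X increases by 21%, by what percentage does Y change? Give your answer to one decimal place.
77.2%

For Y = 23X^3:
If X → X(1 + 0.21)
Then Y → Y · (1 + 0.21)^3
     ≈ Y · 1.7716

Percentage change = ((1 + 0.21)^3 − 1) × 100% ≈ 77.2%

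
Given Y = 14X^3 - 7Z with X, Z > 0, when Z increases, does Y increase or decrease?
Y decreases

Taking the partial derivative:
∂Y/∂Z = -7

∂Y/∂Z = -7 < 0 (assuming positive values)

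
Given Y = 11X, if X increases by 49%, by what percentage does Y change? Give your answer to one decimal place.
49.0%

For Y = 11X:
If X → X(1 + 0.49)
Then Y → Y · (1 + 0.49)^1
     = Y · 1.4900

Percentage change = ((1 + 0.49)^1 − 1) × 100% = 49.0%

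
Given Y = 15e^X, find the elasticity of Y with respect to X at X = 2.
Elasticity = 2

Elasticity = (dY/dX) · (X/Y)

dY/dX = 15·e^X
At X = 2: dY/dX = 15·e^2, Y = 15·e^2

Elasticity = (15·e^2) · (2 / (15·e^2)) = 2

Interpretation: for a small percentage change in X, the percentage change in Y is approximately 2.00 times as large.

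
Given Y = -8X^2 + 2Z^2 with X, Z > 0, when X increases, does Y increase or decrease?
Y decreases

Taking the partial derivative:
∂Y/∂X = -16X

∂Y/∂X = -16X < 0 (assuming positive values)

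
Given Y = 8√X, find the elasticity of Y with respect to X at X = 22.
Elasticity = 1/2

Elasticity = (dY/dX) · (X/Y)

dY/dX = 4/√X
At X = 22: dY/dX = 2·√22/11, Y = 8·√22

Elasticity = (2·√22/11) · (22 / (8·√22)) = 1/2

Interpretation: for a small percentage change in X, the percentage change in Y is approximately 0.50 times as large.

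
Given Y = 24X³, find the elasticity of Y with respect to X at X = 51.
Elasticity = 3

Elasticity = (dY/dX) · (X/Y)

dY/dX = 72·X²
At X = 51: dY/dX = 187272, Y = 3183624

Elasticity = 187272 · (51 / 3183624) = 3

Interpretation: for a small percentage change in X, the percentage change in Y is approximately 3.00 times as large.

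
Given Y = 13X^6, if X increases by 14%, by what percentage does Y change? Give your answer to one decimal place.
119.5%

For Y = 13X^6:
If X → X(1 + 0.14)
Then Y → Y · (1 + 0.14)^6
     ≈ Y · 2.1950

Percentage change = ((1 + 0.14)^6 − 1) × 100% ≈ 119.5%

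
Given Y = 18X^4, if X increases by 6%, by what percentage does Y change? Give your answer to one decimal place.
26.2%

For Y = 18X^4:
If X → X(1 + 0.06)
Then Y → Y · (1 + 0.06)^4
     ≈ Y · 1.2625

Percentage change = ((1 + 0.06)^4 − 1) × 100% ≈ 26.2%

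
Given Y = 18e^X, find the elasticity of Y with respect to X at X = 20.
Elasticity = 20

Elasticity = (dY/dX) · (X/Y)

dY/dX = 18·e^X
At X = 20: dY/dX = 18·e^20, Y = 18·e^20

Elasticity = (18·e^20) · (20 / (18·e^20)) = 20

Interpretation: for a small percentage change in X, the percentage change in Y is approximately 20.00 times as large.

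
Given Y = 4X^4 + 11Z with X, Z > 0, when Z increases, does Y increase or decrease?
Y increases

Taking the partial derivative:
∂Y/∂Z = 11

∂Y/∂Z = 11 > 0 (assuming positive values)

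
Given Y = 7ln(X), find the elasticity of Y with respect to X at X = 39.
Elasticity = 1/ln(39) ≈ 0.2730

Elasticity = (dY/dX) · (X/Y)

dY/dX = 7/X
At X = 39: dY/dX = 7/39, Y = 7·ln(39)

Elasticity = (7/39) · (39 / (7·ln(39))) = 1/ln(39) ≈ 0.2730

Interpretation: for a small percentage change in X, the percentage change in Y is approximately 0.27 times as large.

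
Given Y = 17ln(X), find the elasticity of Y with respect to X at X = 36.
Elasticity = 1/ln(36) ≈ 0.2791

Elasticity = (dY/dX) · (X/Y)

dY/dX = 17/X
At X = 36: dY/dX = 17/36, Y = 17·ln(36)

Elasticity = (17/36) · (36 / (17·ln(36))) = 1/ln(36) ≈ 0.2791

Interpretation: for a small percentage change in X, the percentage change in Y is approximately 0.28 times as large.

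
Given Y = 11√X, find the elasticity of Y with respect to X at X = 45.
Elasticity = 1/2

Elasticity = (dY/dX) · (X/Y)

dY/dX = 11/(2·√X)
At X = 45: dY/dX = 11·√5/30, Y = 33·√5

Elasticity = (11·√5/30) · (45 / (33·√5)) = 1/2

Interpretation: for a small percentage change in X, the percentage change in Y is approximately 0.50 times as large.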